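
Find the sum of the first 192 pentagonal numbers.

Σ i(3i−1)/2 = (3Σi² − Σi) / 2 over i = 1..192.
Σi = 18528 and Σi² = 2377760.
(3·2377760 − 1·18528) / 2 = 7114752/2 = 3557376.

3557376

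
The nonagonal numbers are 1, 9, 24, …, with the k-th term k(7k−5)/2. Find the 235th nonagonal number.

The 235th nonagonal number is n(7n−5)/2 with n = 235.
235·(7·235 − 5)/2 = 235·1640/2 = 235·820 = 192700.

192700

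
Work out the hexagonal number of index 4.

28

The 4th hexagonal number is n(2n−1) with n = 4.
4·(2·4 − 1) = 4·7 = 28.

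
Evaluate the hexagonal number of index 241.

115921

241·(2·241 − 1) = 241·481 = 115921.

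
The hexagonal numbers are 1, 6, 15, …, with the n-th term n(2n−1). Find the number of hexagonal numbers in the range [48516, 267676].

211

The n-th hexagonal number is n(2n−1).
Smallest index with value ≥ 48516: n = 156 (giving 48516).
Largest index with value ≤ 267676: n = 366 (giving 267546).
Indices 156 through 366: 211 terms.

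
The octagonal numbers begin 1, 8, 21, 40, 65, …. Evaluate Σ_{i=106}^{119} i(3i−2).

Σ i(3i−2) = 3Σi² − 2Σi over i = 106..119.
Σi = 7140 − 5565 = 1575 and Σi² = 568820 − 391405 = 177415.
3·177415 − 2·1575 = 529095.

529095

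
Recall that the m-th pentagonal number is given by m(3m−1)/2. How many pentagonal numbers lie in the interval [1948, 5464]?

The n-th pentagonal number is n(3n−1)/2.
Smallest index with value ≥ 1948: n = 37 (giving 2035).
Largest index with value ≤ 5464: n = 60 (giving 5370).
Indices 37 through 60: 24 terms.

24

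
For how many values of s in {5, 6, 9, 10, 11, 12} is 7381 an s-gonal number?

s = 5: P(5, 70) = 7315 and P(5, 71) = 7526; 7381 is not s-gonal.
s = 6: P(6, 61) = 7381. ✓
s = 9: P(9, 46) = 7291 and P(9, 47) = 7614; 7381 is not s-gonal.
s = 10: P(10, 43) = 7267 and P(10, 44) = 7612; 7381 is not s-gonal.
s = 11: P(11, 40) = 7060 and P(11, 41) = 7421; 7381 is not s-gonal.
s = 12: P(12, 38) = 7068 and P(12, 39) = 7449; 7381 is not s-gonal.
Hits: s ∈ {6} → 1.

1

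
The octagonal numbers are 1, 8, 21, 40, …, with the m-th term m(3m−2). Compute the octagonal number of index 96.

27456

The 96th octagonal number is n(3n−2) with n = 96.
96·(3·96 − 2) = 96·286 = 27456.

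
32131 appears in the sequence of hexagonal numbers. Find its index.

Set n(2n−1) = 32131, giving 2n² − n − 32131 = 0.
The discriminant is 1 + 8·32131 = 257049, and √257049 = 507.
So n = (1 + 507) / 4 = 508/4 = 127.

127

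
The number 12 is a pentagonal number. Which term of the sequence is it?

3

Set n(3n−1)/2 = 12, giving 3n² − n − 24 = 0.
The discriminant is 1 + 24·12 = 289, and √289 = 17.
So n = (1 + 17) / 6 = 18/6 = 3.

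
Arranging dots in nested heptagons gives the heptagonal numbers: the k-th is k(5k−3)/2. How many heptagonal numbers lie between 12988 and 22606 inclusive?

The n-th heptagonal number is n(5n−3)/2.
Smallest index with value ≥ 12988: n = 73 (giving 13213).
Largest index with value ≤ 22606: n = 95 (giving 22420).
Indices 73 through 95: 23 terms.

23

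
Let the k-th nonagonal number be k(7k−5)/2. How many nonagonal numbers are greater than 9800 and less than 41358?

The n-th nonagonal number is n(7n−5)/2.
Smallest index with value > 9800: n = 54 (giving 10071).
Largest index with value < 41358: n = 109 (giving 41311).
Indices 54 through 109: 56 terms.

56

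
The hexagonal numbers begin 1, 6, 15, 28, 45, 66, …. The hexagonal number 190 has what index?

Set n(2n−1) = 190, giving 2n² − n − 190 = 0.
The discriminant is 1 + 8·190 = 1521, and √1521 = 39.
So n = (1 + 39) / 4 = 40/4 = 10.

10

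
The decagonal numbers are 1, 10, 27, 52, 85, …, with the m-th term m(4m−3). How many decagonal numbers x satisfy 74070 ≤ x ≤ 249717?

The n-th decagonal number is n(4n−3).
Smallest index with value ≥ 74070: n = 137 (giving 74665).
Largest index with value ≤ 249717: n = 250 (giving 249250).
Indices 137 through 250: 114 terms.

114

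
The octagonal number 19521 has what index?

Set n(3n−2) = 19521, giving 3n² − 2n − 19521 = 0.
The discriminant is 4 + 12·19521 = 234256, and √234256 = 484.
So n = (2 + 484) / 6 = 486/6 = 81.

81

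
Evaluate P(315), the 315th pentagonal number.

148680

The 315th pentagonal number is n(3n−1)/2 with n = 315.
315·(3·315 − 1)/2 = 315·944/2 = 315·472 = 148680.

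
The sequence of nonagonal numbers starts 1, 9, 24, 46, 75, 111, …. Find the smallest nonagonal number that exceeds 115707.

116754

Solve n(7n−5)/2 > 115707 for integer n.
The largest n with value ≤ 115707 is 182 (since 115479 ≤ 115707 < 116754), so the first above is n = 183, value 116754.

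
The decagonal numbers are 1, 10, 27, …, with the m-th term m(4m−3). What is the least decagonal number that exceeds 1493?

1540

Solve n(4n−3) > 1493 for integer n.
The largest n with value ≤ 1493 is 19 (since 1387 ≤ 1493 < 1540), so the first above is n = 20, value 1540.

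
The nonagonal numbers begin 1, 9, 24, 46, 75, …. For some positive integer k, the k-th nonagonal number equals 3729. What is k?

33

Set n(7n−5)/2 = 3729, giving 7n² − 5n − 7458 = 0.
The discriminant is 25 + 56·3729 = 208849, and √208849 = 457.
So n = (5 + 457) / 14 = 462/14 = 33.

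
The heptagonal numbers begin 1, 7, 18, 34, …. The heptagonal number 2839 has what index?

Set n(5n−3)/2 = 2839, giving 5n² − 3n − 5678 = 0.
The discriminant is 9 + 40·2839 = 113569, and √113569 = 337.
So n = (3 + 337) / 10 = 340/10 = 34.

34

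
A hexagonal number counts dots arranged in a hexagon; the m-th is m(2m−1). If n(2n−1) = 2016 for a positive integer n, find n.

Set n(2n−1) = 2016, giving 2n² − n − 2016 = 0.
The discriminant is 1 + 8·2016 = 16129, and √16129 = 127.
So n = (1 + 127) / 4 = 128/4 = 32.

32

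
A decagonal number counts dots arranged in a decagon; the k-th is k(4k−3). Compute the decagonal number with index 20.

1540

The 20th decagonal number is n(4n−3) with n = 20.
20·(4·20 − 3) = 20·77 = 1540.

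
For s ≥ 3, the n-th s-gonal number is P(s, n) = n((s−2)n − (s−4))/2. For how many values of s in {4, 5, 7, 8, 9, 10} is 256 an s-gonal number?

s = 4: P(4, 16) = 256. ✓
s = 5: P(5, 13) = 247 and P(5, 14) = 287; 256 is not s-gonal.
s = 7: P(7, 10) = 235 and P(7, 11) = 286; 256 is not s-gonal.
s = 8: P(8, 9) = 225 and P(8, 10) = 280; 256 is not s-gonal.
s = 9: P(9, 8) = 204 and P(9, 9) = 261; 256 is not s-gonal.
s = 10: P(10, 8) = 232 and P(10, 9) = 297; 256 is not s-gonal.
Hits: s ∈ {4} → 1.

1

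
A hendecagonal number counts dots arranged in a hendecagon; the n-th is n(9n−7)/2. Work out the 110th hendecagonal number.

54065

110·(9·110 − 7)/2 = 110·983/2 = 54065.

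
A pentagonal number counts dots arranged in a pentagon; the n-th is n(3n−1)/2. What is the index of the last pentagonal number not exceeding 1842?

Solve n(3n−1)/2 ≤ 1842 for integer n.
n = 35 gives 1820 ≤ 1842, while n = 36 gives 1926 > 1842; so the answer is index 35.

35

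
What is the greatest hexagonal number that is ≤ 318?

276

Solve n(2n−1) ≤ 318 for integer n.
n = 12 gives 276 ≤ 318, while n = 13 gives 325 > 318; so the answer is 276.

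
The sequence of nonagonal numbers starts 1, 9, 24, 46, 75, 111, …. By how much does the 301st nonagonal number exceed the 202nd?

174042

301·(7·301 − 5)/2 = 316351 and 202·(7·202 − 5)/2 = 142309.
Difference: 316351 − 142309 = 174042.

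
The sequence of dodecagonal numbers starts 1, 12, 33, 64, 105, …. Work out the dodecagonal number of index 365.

The 365th dodecagonal number is n(5n−4) with n = 365.
365·(5·365 − 4) = 365·1821 = 664665.

664665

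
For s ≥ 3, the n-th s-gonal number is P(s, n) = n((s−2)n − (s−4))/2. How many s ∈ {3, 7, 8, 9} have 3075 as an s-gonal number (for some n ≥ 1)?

s = 3: P(3, 77) = 3003 and P(3, 78) = 3081; 3075 is not s-gonal.
s = 7: P(7, 35) = 3010 and P(7, 36) = 3186; 3075 is not s-gonal.
s = 8: P(8, 32) = 3008 and P(8, 33) = 3201; 3075 is not s-gonal.
s = 9: P(9, 30) = 3075. ✓
Hits: s ∈ {9} → 1.

1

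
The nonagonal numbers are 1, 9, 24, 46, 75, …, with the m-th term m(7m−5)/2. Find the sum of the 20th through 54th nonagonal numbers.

Σ i(7i−5)/2 = (7Σi² − 5Σi) / 2 over i = 20..54.
Σi = 1485 − 190 = 1295 and Σi² = 53955 − 2470 = 51485.
(7·51485 − 5·1295) / 2 = 353920/2 = 176960.

176960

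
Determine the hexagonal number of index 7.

The 7th hexagonal number is n(2n−1) with n = 7.
7·(2·7 − 1) = 7·13 = 91.

91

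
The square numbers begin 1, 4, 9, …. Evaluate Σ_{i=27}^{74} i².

131624

Σ_{i=27}^{74} i² = 137825 − 6201 = 131624.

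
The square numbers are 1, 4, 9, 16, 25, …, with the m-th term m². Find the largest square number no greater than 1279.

Solve n² ≤ 1279 for integer n.
n = 35 gives 1225 ≤ 1279, while n = 36 gives 1296 > 1279; so the answer is 1225.

1225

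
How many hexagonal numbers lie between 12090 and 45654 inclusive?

The n-th hexagonal number is n(2n−1).
Smallest index with value ≥ 12090: n = 78 (giving 12090).
Largest index with value ≤ 45654: n = 151 (giving 45451).
Indices 78 through 151: 74 terms.

74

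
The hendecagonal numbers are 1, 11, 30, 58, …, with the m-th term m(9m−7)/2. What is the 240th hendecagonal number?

240·(9·240 − 7)/2 = 240·2153/2 = 258360.

258360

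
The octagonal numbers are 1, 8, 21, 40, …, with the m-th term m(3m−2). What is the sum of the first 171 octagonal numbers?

5014746

Σ i(3i−2) = 3Σi² − 2Σi over i = 1..171.
Σi = 14706 and Σi² = 1681386.
3·1681386 − 2·14706 = 5014746.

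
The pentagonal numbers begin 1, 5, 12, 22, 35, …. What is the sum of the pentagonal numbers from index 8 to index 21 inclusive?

4655

Σ i(3i−1)/2 = (3Σi² − Σi) / 2 over i = 8..21.
Σi = 231 − 28 = 203 and Σi² = 3311 − 140 = 3171.
(3·3171 − 1·203) / 2 = 9310/2 = 4655.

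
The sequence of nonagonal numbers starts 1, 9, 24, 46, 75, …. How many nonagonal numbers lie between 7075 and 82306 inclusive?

The n-th nonagonal number is n(7n−5)/2.
Smallest index with value ≥ 7075: n = 46 (giving 7291).
Largest index with value ≤ 82306: n = 153 (giving 81549).
Indices 46 through 153: 108 terms.

108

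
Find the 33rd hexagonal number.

2145

The 33rd hexagonal number is n(2n−1) with n = 33.
33·(2·33 − 1) = 33·65 = 2145.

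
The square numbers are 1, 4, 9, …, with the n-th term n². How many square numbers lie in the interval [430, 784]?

The n-th square number is n².
Smallest index with value ≥ 430: n = 21 (giving 441).
Largest index with value ≤ 784: n = 28 (giving 784).
Indices 21 through 28: 8 terms.

8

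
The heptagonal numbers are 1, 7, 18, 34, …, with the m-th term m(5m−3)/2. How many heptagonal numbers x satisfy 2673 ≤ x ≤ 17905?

The n-th heptagonal number is n(5n−3)/2.
Smallest index with value ≥ 2673: n = 33 (giving 2673).
Largest index with value ≤ 17905: n = 84 (giving 17514).
Indices 33 through 84: 52 terms.

52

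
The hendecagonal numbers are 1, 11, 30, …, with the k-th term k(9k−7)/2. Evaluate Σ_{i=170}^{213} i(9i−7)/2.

Σ i(9i−7)/2 = (9Σi² − 7Σi) / 2 over i = 170..213.
Σi = 22791 − 14365 = 8426 and Σi² = 3243919 − 1623245 = 1620674.
(9·1620674 − 7·8426) / 2 = 14527084/2 = 7263542.

7263542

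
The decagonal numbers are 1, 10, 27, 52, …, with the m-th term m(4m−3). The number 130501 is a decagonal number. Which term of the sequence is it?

Set n(4n−3) = 130501, giving 4n² − 3n − 130501 = 0.
The discriminant is 9 + 16·130501 = 2088025, and √2088025 = 1445.
So n = (3 + 1445) / 8 = 1448/8 = 181.
Check: 181·(4·181 − 3) = 130501. ✓

181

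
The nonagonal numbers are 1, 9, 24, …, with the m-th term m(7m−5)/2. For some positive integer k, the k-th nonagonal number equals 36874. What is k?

Set n(7n−5)/2 = 36874, giving 7n² − 5n − 73748 = 0.
The discriminant is 25 + 56·36874 = 2064969, and √2064969 = 1437.
So n = (5 + 1437) / 14 = 1442/14 = 103.

103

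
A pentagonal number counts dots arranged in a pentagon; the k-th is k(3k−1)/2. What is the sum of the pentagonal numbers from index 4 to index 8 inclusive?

270

Σ i(3i−1)/2 = (3Σi² − Σi) / 2 over i = 4..8.
Σi = 36 − 6 = 30 and Σi² = 204 − 14 = 190.
(3·190 − 1·30) / 2 = 540/2 = 270.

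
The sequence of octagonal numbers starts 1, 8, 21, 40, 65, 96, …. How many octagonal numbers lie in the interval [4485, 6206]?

7

The n-th octagonal number is n(3n−2).
Smallest index with value ≥ 4485: n = 39 (giving 4485).
Largest index with value ≤ 6206: n = 45 (giving 5985).
Indices 39 through 45: 7 terms.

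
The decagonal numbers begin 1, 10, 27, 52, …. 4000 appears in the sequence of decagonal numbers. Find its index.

Set n(4n−3) = 4000, giving 4n² − 3n − 4000 = 0.
The discriminant is 9 + 16·4000 = 64009, and √64009 = 253.
So n = (3 + 253) / 8 = 256/8 = 32.

32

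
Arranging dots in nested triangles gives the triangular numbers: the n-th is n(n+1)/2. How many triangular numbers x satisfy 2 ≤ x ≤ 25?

The n-th triangular number is n(n+1)/2.
Smallest index with value ≥ 2: n = 2 (giving 3).
Largest index with value ≤ 25: n = 6 (giving 21).
Indices 2 through 6: 5 terms.

5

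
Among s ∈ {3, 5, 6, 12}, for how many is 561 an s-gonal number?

s = 3: P(3, 33) = 561. ✓
s = 5: P(5, 19) = 532 and P(5, 20) = 590; 561 is not s-gonal.
s = 6: P(6, 17) = 561. ✓
s = 12: P(12, 11) = 561. ✓
Hits: s ∈ {3, 6, 12} → 3.

3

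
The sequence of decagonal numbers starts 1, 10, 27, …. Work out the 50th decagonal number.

The 50th decagonal number is n(4n−3) with n = 50.
50·(4·50 − 3) = 50·197 = 9850.

9850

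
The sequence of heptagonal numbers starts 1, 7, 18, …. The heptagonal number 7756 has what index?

56

Set n(5n−3)/2 = 7756, giving 5n² − 3n − 15512 = 0.
So n = (3 + 557) / 10 = 560/10 = 56.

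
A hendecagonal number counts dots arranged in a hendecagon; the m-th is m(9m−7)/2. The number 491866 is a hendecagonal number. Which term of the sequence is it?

Set n(9n−7)/2 = 491866, giving 9n² − 7n − 983732 = 0.
The discriminant is 49 + 72·491866 = 35414401, and √35414401 = 5951.
So n = (7 + 5951) / 18 = 5958/18 = 331.

331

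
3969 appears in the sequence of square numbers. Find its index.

63

We need n² = 3969, so n = √3969 = 63.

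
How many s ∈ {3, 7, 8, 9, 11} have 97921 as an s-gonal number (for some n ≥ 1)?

1

s = 3: P(3, 442) = 97903 and P(3, 443) = 98346; 97921 is not s-gonal.
s = 7: P(7, 198) = 97713 and P(7, 199) = 98704; 97921 is not s-gonal.
s = 8: P(8, 181) = 97921. ✓
s = 9: P(9, 167) = 97194 and P(9, 168) = 98364; 97921 is not s-gonal.
s = 11: P(11, 147) = 96726 and P(11, 148) = 98050; 97921 is not s-gonal.
Hits: s ∈ {8} → 1.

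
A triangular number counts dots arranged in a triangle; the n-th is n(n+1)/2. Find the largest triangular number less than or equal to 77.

66

Solve n(n+1)/2 ≤ 77 for integer n.
n = 11 gives 66 ≤ 77, while n = 12 gives 78 > 77; so the answer is 66.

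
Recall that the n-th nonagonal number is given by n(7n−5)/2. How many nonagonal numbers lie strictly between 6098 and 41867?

The n-th nonagonal number is n(7n−5)/2.
Smallest index with value > 6098: n = 43 (giving 6364).
Largest index with value < 41867: n = 109 (giving 41311).
Indices 43 through 109: 67 terms.

67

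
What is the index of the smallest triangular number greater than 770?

39

Solve n(n+1)/2 > 770 for integer n.
The largest n with value ≤ 770 is 38 (since 741 ≤ 770 < 780), so the first above is n = 39, value 780.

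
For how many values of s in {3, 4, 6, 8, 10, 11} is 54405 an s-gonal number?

s = 3: P(3, 329) = 54285 and P(3, 330) = 54615; 54405 is not s-gonal.
s = 4: P(4, 233) = 54289 and P(4, 234) = 54756; 54405 is not s-gonal.
s = 6: P(6, 165) = 54285 and P(6, 166) = 54946; 54405 is not s-gonal.
s = 8: P(8, 135) = 54405. ✓
s = 10: P(10, 117) = 54405. ✓
s = 11: P(11, 110) = 54065 and P(11, 111) = 55056; 54405 is not s-gonal.
Hits: s ∈ {8, 10} → 2.

2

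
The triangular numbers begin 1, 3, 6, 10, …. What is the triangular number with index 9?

The 9th triangular number is n(n+1)/2 with n = 9.
9·10/2 = 90/2 = 45.

45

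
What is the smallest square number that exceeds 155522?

156025

Solve n² > 155522 for integer n.
The largest n with value ≤ 155522 is 394 (since 155236 ≤ 155522 < 156025), so the first above is n = 395, value 156025.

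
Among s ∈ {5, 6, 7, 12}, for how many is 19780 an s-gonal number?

1

s = 5: P(5, 115) = 19780. ✓
s = 6: P(6, 99) = 19503 and P(6, 100) = 19900; 19780 is not s-gonal.
s = 7: P(7, 89) = 19669 and P(7, 90) = 20115; 19780 is not s-gonal.
s = 12: P(12, 63) = 19593 and P(12, 64) = 20224; 19780 is not s-gonal.
Hits: s ∈ {5} → 1.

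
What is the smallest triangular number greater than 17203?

17205

Solve n(n+1)/2 > 17203 for integer n.
The largest n with value ≤ 17203 is 184 (since 17020 ≤ 17203 < 17205), so the first above is n = 185, value 17205.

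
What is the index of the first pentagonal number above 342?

Solve n(3n−1)/2 > 342 for integer n.
The largest n with value ≤ 342 is 15 (since 330 ≤ 342 < 376), so the first above is n = 16, value 376.

16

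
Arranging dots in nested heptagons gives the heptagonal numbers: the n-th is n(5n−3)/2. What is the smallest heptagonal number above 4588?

4774

Solve n(5n−3)/2 > 4588 for integer n.
The largest n with value ≤ 4588 is 43 (since 4558 ≤ 4588 < 4774), so the first above is n = 44, value 4774.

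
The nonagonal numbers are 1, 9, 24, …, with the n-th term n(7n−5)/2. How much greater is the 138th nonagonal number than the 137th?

Consecutive nonagonal numbers differ by 7n − 6: here 7·138 − 6 = 960.

960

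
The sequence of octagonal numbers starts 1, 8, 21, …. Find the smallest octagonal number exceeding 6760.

Solve n(3n−2) > 6760 for integer n.
The largest n with value ≤ 6760 is 47 (since 6533 ≤ 6760 < 6816), so the first above is n = 48, value 6816.

6816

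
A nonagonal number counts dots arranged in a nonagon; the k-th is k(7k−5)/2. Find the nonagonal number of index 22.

The 22nd nonagonal number is n(7n−5)/2 with n = 22.
22·(7·22 − 5)/2 = 22·149/2 = 1639.

1639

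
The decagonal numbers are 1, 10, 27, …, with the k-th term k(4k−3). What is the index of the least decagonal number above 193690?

221

Solve n(4n−3) > 193690 for integer n.
The largest n with value ≤ 193690 is 220 (since 192940 ≤ 193690 < 194701), so the first above is n = 221, value 194701.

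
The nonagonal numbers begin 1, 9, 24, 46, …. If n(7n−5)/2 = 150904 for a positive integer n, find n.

Set n(7n−5)/2 = 150904, giving 7n² − 5n − 301808 = 0.
The discriminant is 25 + 56·150904 = 8450649, and √8450649 = 2907.
So n = (5 + 2907) / 14 = 2912/14 = 208.

208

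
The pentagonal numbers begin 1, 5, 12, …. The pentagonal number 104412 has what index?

Set n(3n−1)/2 = 104412, giving 3n² − n − 208824 = 0.
The discriminant is 1 + 24·104412 = 2505889, and √2505889 = 1583.
So n = (1 + 1583) / 6 = 1584/6 = 264.
Check: 264·(3·264 − 1)/2 = 104412. ✓

264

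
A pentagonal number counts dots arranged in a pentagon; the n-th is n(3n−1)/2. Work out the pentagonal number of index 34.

1717

The 34th pentagonal number is n(3n−1)/2 with n = 34.
34·(3·34 − 1)/2 = 34·101/2 = 1717.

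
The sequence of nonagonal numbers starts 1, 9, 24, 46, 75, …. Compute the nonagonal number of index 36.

The 36th nonagonal number is n(7n−5)/2 with n = 36.
36·(7·36 − 5)/2 = 36·247/2 = 4446.

4446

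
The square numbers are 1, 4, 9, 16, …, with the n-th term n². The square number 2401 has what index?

49

We need n² = 2401, so n = √2401 = 49.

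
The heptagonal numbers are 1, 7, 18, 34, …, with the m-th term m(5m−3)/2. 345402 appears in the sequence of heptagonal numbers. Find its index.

Set n(5n−3)/2 = 345402, giving 5n² − 3n − 690804 = 0.
So n = (3 + 3717) / 10 = 3720/10 = 372.

372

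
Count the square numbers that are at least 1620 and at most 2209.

The n-th square number is n².
Smallest index with value ≥ 1620: n = 41 (giving 1681).
Largest index with value ≤ 2209: n = 47 (giving 2209).
Indices 41 through 47: 7 terms.

7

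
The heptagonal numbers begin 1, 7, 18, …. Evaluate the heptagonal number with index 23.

23·(5·23 − 3)/2 = 23·112/2 = 23·56 = 1288.

1288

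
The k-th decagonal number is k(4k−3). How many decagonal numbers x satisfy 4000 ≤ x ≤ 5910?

7

The n-th decagonal number is n(4n−3).
Smallest index with value ≥ 4000: n = 32 (giving 4000).
Largest index with value ≤ 5910: n = 38 (giving 5662).
Indices 32 through 38: 7 terms.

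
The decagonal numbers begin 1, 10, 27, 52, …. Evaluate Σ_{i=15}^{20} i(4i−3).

7105

Σ i(4i−3) = 4Σi² − 3Σi over i = 15..20.
Σi = 210 − 105 = 105 and Σi² = 2870 − 1015 = 1855.
4·1855 − 3·105 = 7105.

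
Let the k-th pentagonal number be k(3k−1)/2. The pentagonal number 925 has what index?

25

Set n(3n−1)/2 = 925, giving 3n² − n − 1850 = 0.
The discriminant is 1 + 24·925 = 22201, and √22201 = 149.
So n = (1 + 149) / 6 = 150/6 = 25.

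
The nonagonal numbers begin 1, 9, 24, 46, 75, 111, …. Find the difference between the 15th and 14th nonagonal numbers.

Consecutive nonagonal numbers differ by 7n − 6: here 7·15 − 6 = 99.

99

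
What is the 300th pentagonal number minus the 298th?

1793

300·(3·300 − 1)/2 = 134850 and 298·(3·298 − 1)/2 = 133057.
Difference: 134850 − 133057 = 1793.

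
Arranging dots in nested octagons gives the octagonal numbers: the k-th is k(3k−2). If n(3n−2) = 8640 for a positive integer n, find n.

54

Set n(3n−2) = 8640, giving 3n² − 2n − 8640 = 0.
The discriminant is 4 + 12·8640 = 103684, and √103684 = 322.
So n = (2 + 322) / 6 = 324/6 = 54.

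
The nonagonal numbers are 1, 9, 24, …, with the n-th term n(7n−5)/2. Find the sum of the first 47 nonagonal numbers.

Σ i(7i−5)/2 = (7Σi² − 5Σi) / 2 over i = 1..47.
Σi = 1128 and Σi² = 35720.
(7·35720 − 5·1128) / 2 = 244400/2 = 122200.

122200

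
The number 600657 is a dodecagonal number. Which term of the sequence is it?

Set n(5n−4) = 600657, giving 5n² − 4n − 600657 = 0.
The discriminant is 16 + 20·600657 = 12013156, and √12013156 = 3466.
So n = (4 + 3466) / 10 = 3470/10 = 347.

347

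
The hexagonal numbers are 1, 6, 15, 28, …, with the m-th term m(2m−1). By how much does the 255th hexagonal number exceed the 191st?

255·(2·255 − 1) = 129795 and 191·(2·191 − 1) = 72771.
Difference: 129795 − 72771 = 57024.

57024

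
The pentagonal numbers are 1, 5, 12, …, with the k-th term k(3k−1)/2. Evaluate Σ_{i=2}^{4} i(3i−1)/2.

Σ i(3i−1)/2 = (3Σi² − Σi) / 2 over i = 2..4.
Σi = 10 − 1 = 9 and Σi² = 30 − 1 = 29.
(3·29 − 1·9) / 2 = 78/2 = 39.

39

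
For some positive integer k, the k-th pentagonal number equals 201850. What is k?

Set n(3n−1)/2 = 201850, giving 3n² − n − 403700 = 0.
The discriminant is 1 + 24·201850 = 4844401, and √4844401 = 2201.
So n = (1 + 2201) / 6 = 2202/6 = 367.
Check: 367·(3·367 − 1)/2 = 201850. ✓

367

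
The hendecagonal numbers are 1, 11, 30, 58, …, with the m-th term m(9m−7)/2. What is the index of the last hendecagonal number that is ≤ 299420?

Solve n(9n−7)/2 ≤ 299420 for integer n.
n = 258 gives 298635 ≤ 299420, while n = 259 gives 300958 > 299420; so the answer is index 258.

258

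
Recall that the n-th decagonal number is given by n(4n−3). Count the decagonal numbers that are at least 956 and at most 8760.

32

The n-th decagonal number is n(4n−3).
Smallest index with value ≥ 956: n = 16 (giving 976).
Largest index with value ≤ 8760: n = 47 (giving 8695).
Indices 16 through 47: 32 terms.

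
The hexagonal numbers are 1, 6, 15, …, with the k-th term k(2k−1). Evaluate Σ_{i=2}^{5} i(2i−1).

Σ i(2i−1) = 2Σi² − Σi over i = 2..5.
Σi = 15 − 1 = 14 and Σi² = 55 − 1 = 54.
2·54 − 1·14 = 94.

94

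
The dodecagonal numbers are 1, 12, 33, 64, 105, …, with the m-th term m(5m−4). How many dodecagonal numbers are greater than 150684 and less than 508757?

145

The n-th dodecagonal number is n(5n−4).
Smallest index with value > 150684: n = 175 (giving 152425).
Largest index with value < 508757: n = 319 (giving 507529).
Indices 175 through 319: 145 terms.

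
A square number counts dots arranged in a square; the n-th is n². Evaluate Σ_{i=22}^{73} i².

Σ_{i=22}^{73} i² = 132349 − 3311 = 129038.

129038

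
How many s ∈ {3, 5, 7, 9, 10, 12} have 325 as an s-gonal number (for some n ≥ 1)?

s = 3: P(3, 25) = 325. ✓
s = 5: P(5, 14) = 287 and P(5, 15) = 330; 325 is not s-gonal.
s = 7: P(7, 11) = 286 and P(7, 12) = 342; 325 is not s-gonal.
s = 9: P(9, 10) = 325. ✓
s = 10: P(10, 9) = 297 and P(10, 10) = 370; 325 is not s-gonal.
s = 12: P(12, 8) = 288 and P(12, 9) = 369; 325 is not s-gonal.
Hits: s ∈ {3, 9} → 2.

2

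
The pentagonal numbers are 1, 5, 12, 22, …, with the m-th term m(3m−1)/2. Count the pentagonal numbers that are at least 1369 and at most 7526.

The n-th pentagonal number is n(3n−1)/2.
Smallest index with value ≥ 1369: n = 31 (giving 1426).
Largest index with value ≤ 7526: n = 71 (giving 7526).
Indices 31 through 71: 41 terms.

41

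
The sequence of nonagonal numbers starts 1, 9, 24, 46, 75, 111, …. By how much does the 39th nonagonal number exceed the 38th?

267

Consecutive nonagonal numbers differ by 7n − 6: here 7·39 − 6 = 267.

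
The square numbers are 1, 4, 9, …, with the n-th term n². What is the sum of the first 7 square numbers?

140

Σ_{i=1}^{7} i² = 7·8·15/6 = 140.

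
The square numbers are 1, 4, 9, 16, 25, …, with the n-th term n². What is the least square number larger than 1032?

Solve n² > 1032 for integer n.
The largest n with value ≤ 1032 is 32 (since 1024 ≤ 1032 < 1089), so the first above is n = 33, value 1089.

1089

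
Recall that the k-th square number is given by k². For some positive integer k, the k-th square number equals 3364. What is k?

We need n² = 3364, so n = √3364 = 58.

58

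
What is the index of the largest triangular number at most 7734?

Solve n(n+1)/2 ≤ 7734 for integer n.
n = 123 gives 7626 ≤ 7734, while n = 124 gives 7750 > 7734; so the answer is index 123.

123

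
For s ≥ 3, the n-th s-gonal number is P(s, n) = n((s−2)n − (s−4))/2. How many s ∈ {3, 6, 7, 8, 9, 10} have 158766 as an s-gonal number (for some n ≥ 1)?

s = 3: P(3, 563) = 158766. ✓
s = 6: P(6, 282) = 158766. ✓
s = 7: P(7, 252) = 158382 and P(7, 253) = 159643; 158766 is not s-gonal.
s = 8: P(8, 230) = 158240 and P(8, 231) = 159621; 158766 is not s-gonal.
s = 9: P(9, 213) = 158259 and P(9, 214) = 159751; 158766 is not s-gonal.
s = 10: P(10, 199) = 157807 and P(10, 200) = 159400; 158766 is not s-gonal.
Hits: s ∈ {3, 6} → 2.

2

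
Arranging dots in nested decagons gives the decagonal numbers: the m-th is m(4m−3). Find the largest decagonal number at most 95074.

94402

Solve n(4n−3) ≤ 95074 for integer n.
n = 154 gives 94402 ≤ 95074, while n = 155 gives 95635 > 95074; so the answer is 94402.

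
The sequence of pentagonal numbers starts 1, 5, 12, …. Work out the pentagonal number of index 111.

The 111th pentagonal number is n(3n−1)/2 with n = 111.
111·(3·111 − 1)/2 = 111·332/2 = 111·166 = 18426.

18426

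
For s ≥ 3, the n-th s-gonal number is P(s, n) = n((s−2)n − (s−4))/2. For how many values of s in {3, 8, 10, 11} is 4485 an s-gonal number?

1

s = 3: P(3, 94) = 4465 and P(3, 95) = 4560; 4485 is not s-gonal.
s = 8: P(8, 39) = 4485. ✓
s = 10: P(10, 33) = 4257 and P(10, 34) = 4522; 4485 is not s-gonal.
s = 11: P(11, 31) = 4216 and P(11, 32) = 4496; 4485 is not s-gonal.
Hits: s ∈ {8} → 1.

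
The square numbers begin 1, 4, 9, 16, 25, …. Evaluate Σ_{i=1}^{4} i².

Σ_{i=1}^{4} i² = 4·5·9/6 = 30.

30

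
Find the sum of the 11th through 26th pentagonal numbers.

Σ i(3i−1)/2 = (3Σi² − Σi) / 2 over i = 11..26.
Σi = 351 − 55 = 296 and Σi² = 6201 − 385 = 5816.
(3·5816 − 1·296) / 2 = 17152/2 = 8576.

8576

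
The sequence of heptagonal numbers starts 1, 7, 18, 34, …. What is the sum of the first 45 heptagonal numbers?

76935

Σ i(5i−3)/2 = (5Σi² − 3Σi) / 2 over i = 1..45.
Σi = 1035 and Σi² = 31395.
(5·31395 − 3·1035) / 2 = 153870/2 = 76935.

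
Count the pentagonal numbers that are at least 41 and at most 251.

8

The n-th pentagonal number is n(3n−1)/2.
Smallest index with value ≥ 41: n = 6 (giving 51).
Largest index with value ≤ 251: n = 13 (giving 247).
Indices 6 through 13: 8 terms.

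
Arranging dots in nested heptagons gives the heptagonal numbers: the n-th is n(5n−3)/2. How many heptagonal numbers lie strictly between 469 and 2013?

14

The n-th heptagonal number is n(5n−3)/2.
Smallest index with value > 469: n = 15 (giving 540).
Largest index with value < 2013: n = 28 (giving 1918).
Indices 15 through 28: 14 terms.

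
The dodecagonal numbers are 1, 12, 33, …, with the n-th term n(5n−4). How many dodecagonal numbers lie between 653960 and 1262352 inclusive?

140

The n-th dodecagonal number is n(5n−4).
Smallest index with value ≥ 653960: n = 363 (giving 657393).
Largest index with value ≤ 1262352: n = 502 (giving 1258012).
Indices 363 through 502: 140 terms.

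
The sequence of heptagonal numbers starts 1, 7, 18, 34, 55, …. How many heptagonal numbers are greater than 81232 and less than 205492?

The n-th heptagonal number is n(5n−3)/2.
Smallest index with value > 81232: n = 181 (giving 81631).
Largest index with value < 205492: n = 286 (giving 204061).
Indices 181 through 286: 106 terms.

106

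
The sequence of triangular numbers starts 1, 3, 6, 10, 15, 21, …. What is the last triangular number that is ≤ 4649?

4560

Solve n(n+1)/2 ≤ 4649 for integer n.
n = 95 gives 4560 ≤ 4649, while n = 96 gives 4656 > 4649; so the answer is 4560.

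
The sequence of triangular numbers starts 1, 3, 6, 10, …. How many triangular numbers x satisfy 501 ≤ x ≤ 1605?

The n-th triangular number is n(n+1)/2.
Smallest index with value ≥ 501: n = 32 (giving 528).
Largest index with value ≤ 1605: n = 56 (giving 1596).
Indices 32 through 56: 25 terms.

25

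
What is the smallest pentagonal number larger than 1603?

Solve n(3n−1)/2 > 1603 for integer n.
The largest n with value ≤ 1603 is 32 (since 1520 ≤ 1603 < 1617), so the first above is n = 33, value 1617.

1617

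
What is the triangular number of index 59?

1770

The 59th triangular number is n(n+1)/2 with n = 59.
59·60/2 = 3540/2 = 1770.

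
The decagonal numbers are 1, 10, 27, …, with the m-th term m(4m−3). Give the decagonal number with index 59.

The 59th decagonal number is n(4n−3) with n = 59.
59·(4·59 − 3) = 59·233 = 13747.

13747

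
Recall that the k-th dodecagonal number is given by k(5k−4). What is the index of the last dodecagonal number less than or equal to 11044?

Solve n(5n−4) ≤ 11044 for integer n.
n = 47 gives 10857 ≤ 11044, while n = 48 gives 11328 > 11044; so the answer is index 47.

47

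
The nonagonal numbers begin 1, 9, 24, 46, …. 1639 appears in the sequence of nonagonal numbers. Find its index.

22

Set n(7n−5)/2 = 1639, giving 7n² − 5n − 3278 = 0.
The discriminant is 25 + 56·1639 = 91809, and √91809 = 303.
So n = (5 + 303) / 14 = 308/14 = 22.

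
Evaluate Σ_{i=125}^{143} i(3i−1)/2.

Σ i(3i−1)/2 = (3Σi² − Σi) / 2 over i = 125..143.
Σi = 10296 − 7750 = 2546 and Σi² = 984984 − 643250 = 341734.
(3·341734 − 1·2546) / 2 = 1022656/2 = 511328.

511328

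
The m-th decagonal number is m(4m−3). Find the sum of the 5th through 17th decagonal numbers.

Σ i(4i−3) = 4Σi² − 3Σi over i = 5..17.
Σi = 153 − 10 = 143 and Σi² = 1785 − 30 = 1755.
4·1755 − 3·143 = 6591.

6591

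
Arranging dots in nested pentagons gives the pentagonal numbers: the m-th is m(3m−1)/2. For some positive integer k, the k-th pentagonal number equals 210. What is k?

12

Set n(3n−1)/2 = 210, giving 3n² − n − 420 = 0.
The discriminant is 1 + 24·210 = 5041, and √5041 = 71.
So n = (1 + 71) / 6 = 72/6 = 12.
Check: 12·(3·12 − 1)/2 = 210. ✓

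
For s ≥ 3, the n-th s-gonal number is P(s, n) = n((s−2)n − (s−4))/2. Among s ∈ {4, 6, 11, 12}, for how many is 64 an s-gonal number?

s = 4: P(4, 8) = 64. ✓
s = 6: P(6, 5) = 45 and P(6, 6) = 66; 64 is not s-gonal.
s = 11: P(11, 4) = 58 and P(11, 5) = 95; 64 is not s-gonal.
s = 12: P(12, 4) = 64. ✓
Hits: s ∈ {4, 12} → 2.

2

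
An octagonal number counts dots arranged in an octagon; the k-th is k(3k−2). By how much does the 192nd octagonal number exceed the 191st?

1147

Consecutive octagonal numbers differ by 6n − 5: here 6·192 − 5 = 1147.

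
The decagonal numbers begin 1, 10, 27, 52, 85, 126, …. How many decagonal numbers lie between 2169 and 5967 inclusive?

16

The n-th decagonal number is n(4n−3).
Smallest index with value ≥ 2169: n = 24 (giving 2232).
Largest index with value ≤ 5967: n = 39 (giving 5967).
Indices 24 through 39: 16 terms.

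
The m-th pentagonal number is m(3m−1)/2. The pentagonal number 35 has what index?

Set n(3n−1)/2 = 35, giving 3n² − n − 70 = 0.
The discriminant is 1 + 24·35 = 841, and √841 = 29.
So n = (1 + 29) / 6 = 30/6 = 5.
Check: 5·(3·5 − 1)/2 = 35. ✓

5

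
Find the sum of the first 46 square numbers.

33511

Σ_{i=1}^{46} i² = 46·47·93/6 = 33511.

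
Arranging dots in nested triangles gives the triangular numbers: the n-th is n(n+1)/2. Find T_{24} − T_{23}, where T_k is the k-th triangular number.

Consecutive triangular numbers differ by n: T_{24} − T_{23} = 24.

24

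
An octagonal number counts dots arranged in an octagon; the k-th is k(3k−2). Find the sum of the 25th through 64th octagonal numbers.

250060

Σ i(3i−2) = 3Σi² − 2Σi over i = 25..64.
Σi = 2080 − 300 = 1780 and Σi² = 89440 − 4900 = 84540.
3·84540 − 2·1780 = 250060.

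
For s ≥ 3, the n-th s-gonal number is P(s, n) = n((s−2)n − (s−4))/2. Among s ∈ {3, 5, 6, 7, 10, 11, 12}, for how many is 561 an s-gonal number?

3

s = 3: P(3, 33) = 561. ✓
s = 5: P(5, 19) = 532 and P(5, 20) = 590; 561 is not s-gonal.
s = 6: P(6, 17) = 561. ✓
s = 7: P(7, 15) = 540 and P(7, 16) = 616; 561 is not s-gonal.
s = 10: P(10, 12) = 540 and P(10, 13) = 637; 561 is not s-gonal.
s = 11: P(11, 11) = 506 and P(11, 12) = 606; 561 is not s-gonal.
s = 12: P(12, 11) = 561. ✓
Hits: s ∈ {3, 6, 12} → 3.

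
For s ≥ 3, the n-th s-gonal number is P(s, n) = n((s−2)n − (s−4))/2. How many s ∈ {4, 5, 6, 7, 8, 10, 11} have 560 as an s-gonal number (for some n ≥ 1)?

s = 4: P(4, 23) = 529 and P(4, 24) = 576; 560 is not s-gonal.
s = 5: P(5, 19) = 532 and P(5, 20) = 590; 560 is not s-gonal.
s = 6: P(6, 16) = 496 and P(6, 17) = 561; 560 is not s-gonal.
s = 7: P(7, 15) = 540 and P(7, 16) = 616; 560 is not s-gonal.
s = 8: P(8, 14) = 560. ✓
s = 10: P(10, 12) = 540 and P(10, 13) = 637; 560 is not s-gonal.
s = 11: P(11, 11) = 506 and P(11, 12) = 606; 560 is not s-gonal.
Hits: s ∈ {8} → 1.

1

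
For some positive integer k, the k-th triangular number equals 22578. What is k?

212

Set n(n+1)/2 = 22578, giving n² + n − 45156 = 0.
So n = (-1 + 425) / 2 = 424/2 = 212.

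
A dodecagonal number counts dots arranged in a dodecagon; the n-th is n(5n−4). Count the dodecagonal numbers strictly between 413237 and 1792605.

312

The n-th dodecagonal number is n(5n−4).
Smallest index with value > 413237: n = 288 (giving 413568).
Largest index with value < 1792605: n = 599 (giving 1791609).
Indices 288 through 599: 312 terms.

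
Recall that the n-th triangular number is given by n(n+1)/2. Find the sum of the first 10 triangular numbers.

220

Σ i(i+1)/2 = (Σi² + Σi) / 2 over i = 1..10.
Σi = 55 and Σi² = 385.
(1·385 + 1·55) / 2 = 440/2 = 220.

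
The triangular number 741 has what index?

38

Set n(n+1)/2 = 741, giving n² + n − 1482 = 0.
The discriminant is 1 + 8·741 = 5929, and √5929 = 77.
So n = (-1 + 77) / 2 = 76/2 = 38.
Check: 38·39/2 = 741. ✓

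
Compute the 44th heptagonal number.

44·(5·44 − 3)/2 = 44·217/2 = 4774.

4774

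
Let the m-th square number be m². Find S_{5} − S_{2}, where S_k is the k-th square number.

21

5² = 25 and 2² = 4.
Difference: 25 − 4 = 21.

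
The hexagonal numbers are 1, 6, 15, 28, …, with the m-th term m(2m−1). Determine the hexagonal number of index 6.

The 6th hexagonal number is n(2n−1) with n = 6.
6·(2·6 − 1) = 6·11 = 66.

66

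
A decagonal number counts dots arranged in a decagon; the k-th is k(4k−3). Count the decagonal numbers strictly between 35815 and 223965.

The n-th decagonal number is n(4n−3).
Smallest index with value > 35815: n = 96 (giving 36576).
Largest index with value < 223965: n = 236 (giving 222076).
Indices 96 through 236: 141 terms.

141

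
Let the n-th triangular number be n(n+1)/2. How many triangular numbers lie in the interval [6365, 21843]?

The n-th triangular number is n(n+1)/2.
Smallest index with value ≥ 6365: n = 113 (giving 6441).
Largest index with value ≤ 21843: n = 208 (giving 21736).
Indices 113 through 208: 96 terms.

96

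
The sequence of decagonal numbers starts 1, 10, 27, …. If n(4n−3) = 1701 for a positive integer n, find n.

Set n(4n−3) = 1701, giving 4n² − 3n − 1701 = 0.
The discriminant is 9 + 16·1701 = 27225, and √27225 = 165.
So n = (3 + 165) / 8 = 168/8 = 21.

21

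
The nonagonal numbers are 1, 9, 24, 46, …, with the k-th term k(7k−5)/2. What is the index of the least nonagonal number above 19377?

Solve n(7n−5)/2 > 19377 for integer n.
The largest n with value ≤ 19377 is 74 (since 18981 ≤ 19377 < 19500), so the first above is n = 75, value 19500.

75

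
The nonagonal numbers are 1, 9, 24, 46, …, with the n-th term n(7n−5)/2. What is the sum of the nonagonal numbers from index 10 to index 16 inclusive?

4011

Σ i(7i−5)/2 = (7Σi² − 5Σi) / 2 over i = 10..16.
Σi = 136 − 45 = 91 and Σi² = 1496 − 285 = 1211.
(7·1211 − 5·91) / 2 = 8022/2 = 4011.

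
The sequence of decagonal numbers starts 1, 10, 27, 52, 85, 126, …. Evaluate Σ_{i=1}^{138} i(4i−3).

3513503

Σ i(4i−3) = 4Σi² − 3Σi over i = 1..138.
Σi = 9591 and Σi² = 885569.
4·885569 − 3·9591 = 3513503.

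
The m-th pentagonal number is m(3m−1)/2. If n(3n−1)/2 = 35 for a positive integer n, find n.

Set n(3n−1)/2 = 35, giving 3n² − n − 70 = 0.
The discriminant is 1 + 24·35 = 841, and √841 = 29.
So n = (1 + 29) / 6 = 30/6 = 5.

5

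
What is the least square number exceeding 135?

144

Solve n² > 135 for integer n.
The largest n with value ≤ 135 is 11 (since 121 ≤ 135 < 144), so the first above is n = 12, value 144.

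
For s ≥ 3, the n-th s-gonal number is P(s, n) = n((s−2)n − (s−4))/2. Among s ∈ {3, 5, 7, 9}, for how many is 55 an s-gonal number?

s = 3: P(3, 10) = 55. ✓
s = 5: P(5, 6) = 51 and P(5, 7) = 70; 55 is not s-gonal.
s = 7: P(7, 5) = 55. ✓
s = 9: P(9, 4) = 46 and P(9, 5) = 75; 55 is not s-gonal.
Hits: s ∈ {3, 7} → 2.

2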